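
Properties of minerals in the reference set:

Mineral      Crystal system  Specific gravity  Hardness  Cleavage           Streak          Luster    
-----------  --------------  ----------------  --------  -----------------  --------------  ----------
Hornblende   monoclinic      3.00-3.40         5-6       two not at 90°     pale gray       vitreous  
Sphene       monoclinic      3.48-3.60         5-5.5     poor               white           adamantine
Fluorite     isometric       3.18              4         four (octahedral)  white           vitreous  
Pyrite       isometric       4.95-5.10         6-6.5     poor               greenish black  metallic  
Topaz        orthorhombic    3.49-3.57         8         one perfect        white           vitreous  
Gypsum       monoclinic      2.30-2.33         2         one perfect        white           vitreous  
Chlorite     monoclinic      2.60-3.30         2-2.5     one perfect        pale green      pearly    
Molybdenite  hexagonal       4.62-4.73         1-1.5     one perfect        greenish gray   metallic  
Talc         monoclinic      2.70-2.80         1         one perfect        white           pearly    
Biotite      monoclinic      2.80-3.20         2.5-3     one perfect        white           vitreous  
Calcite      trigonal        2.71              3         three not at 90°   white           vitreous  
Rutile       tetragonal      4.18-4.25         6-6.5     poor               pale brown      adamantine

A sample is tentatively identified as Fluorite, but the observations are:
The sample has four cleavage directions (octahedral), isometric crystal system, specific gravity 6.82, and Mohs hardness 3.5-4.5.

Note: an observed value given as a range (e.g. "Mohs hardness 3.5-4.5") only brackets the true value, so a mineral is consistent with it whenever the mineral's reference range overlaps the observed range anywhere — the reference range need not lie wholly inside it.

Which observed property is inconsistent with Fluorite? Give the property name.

specific gravity

Four cleavage directions (octahedral): Fluorite has cleavage four (octahedral) — matches.
Isometric crystal system: Fluorite has isometric system — matches.
Specific gravity 6.82: Fluorite has SG 3.18 — does not match.
Mohs hardness 3.5-4.5: Fluorite has hardness 4 — matches.
Only the specific gravity is inconsistent.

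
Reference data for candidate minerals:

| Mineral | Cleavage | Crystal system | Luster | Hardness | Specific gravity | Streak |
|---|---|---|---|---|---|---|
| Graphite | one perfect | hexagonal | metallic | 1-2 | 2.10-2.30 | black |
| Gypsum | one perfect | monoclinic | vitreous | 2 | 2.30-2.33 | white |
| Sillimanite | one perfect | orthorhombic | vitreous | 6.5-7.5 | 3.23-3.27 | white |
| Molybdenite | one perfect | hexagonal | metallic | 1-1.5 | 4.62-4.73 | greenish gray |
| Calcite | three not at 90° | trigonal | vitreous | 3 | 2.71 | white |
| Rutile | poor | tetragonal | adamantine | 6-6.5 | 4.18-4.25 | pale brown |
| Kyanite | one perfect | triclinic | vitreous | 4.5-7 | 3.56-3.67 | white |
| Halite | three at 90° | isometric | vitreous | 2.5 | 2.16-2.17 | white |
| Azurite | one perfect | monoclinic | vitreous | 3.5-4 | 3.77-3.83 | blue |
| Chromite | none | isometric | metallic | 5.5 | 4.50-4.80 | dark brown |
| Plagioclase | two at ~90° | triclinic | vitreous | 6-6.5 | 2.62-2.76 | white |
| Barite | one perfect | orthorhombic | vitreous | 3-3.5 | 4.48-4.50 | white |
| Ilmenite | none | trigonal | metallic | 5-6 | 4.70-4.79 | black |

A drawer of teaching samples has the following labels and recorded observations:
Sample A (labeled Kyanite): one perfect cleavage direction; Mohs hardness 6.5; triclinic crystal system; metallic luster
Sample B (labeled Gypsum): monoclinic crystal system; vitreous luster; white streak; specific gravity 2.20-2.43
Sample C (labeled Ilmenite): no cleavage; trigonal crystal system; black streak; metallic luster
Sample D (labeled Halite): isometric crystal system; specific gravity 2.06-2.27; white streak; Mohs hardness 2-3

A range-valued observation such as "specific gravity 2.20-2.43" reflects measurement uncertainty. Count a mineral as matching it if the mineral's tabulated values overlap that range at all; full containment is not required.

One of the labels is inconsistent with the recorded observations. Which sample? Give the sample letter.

A

Sample A: Kyanite has vitreous luster, but the record shows metallic luster — this label is wrong.
Sample B: every observation is compatible with the reference values for Gypsum.
Sample C: every observation is compatible with the reference values for Ilmenite.
Sample D: every observation is compatible with the reference values for Halite.
Sample A is the mislabeled one.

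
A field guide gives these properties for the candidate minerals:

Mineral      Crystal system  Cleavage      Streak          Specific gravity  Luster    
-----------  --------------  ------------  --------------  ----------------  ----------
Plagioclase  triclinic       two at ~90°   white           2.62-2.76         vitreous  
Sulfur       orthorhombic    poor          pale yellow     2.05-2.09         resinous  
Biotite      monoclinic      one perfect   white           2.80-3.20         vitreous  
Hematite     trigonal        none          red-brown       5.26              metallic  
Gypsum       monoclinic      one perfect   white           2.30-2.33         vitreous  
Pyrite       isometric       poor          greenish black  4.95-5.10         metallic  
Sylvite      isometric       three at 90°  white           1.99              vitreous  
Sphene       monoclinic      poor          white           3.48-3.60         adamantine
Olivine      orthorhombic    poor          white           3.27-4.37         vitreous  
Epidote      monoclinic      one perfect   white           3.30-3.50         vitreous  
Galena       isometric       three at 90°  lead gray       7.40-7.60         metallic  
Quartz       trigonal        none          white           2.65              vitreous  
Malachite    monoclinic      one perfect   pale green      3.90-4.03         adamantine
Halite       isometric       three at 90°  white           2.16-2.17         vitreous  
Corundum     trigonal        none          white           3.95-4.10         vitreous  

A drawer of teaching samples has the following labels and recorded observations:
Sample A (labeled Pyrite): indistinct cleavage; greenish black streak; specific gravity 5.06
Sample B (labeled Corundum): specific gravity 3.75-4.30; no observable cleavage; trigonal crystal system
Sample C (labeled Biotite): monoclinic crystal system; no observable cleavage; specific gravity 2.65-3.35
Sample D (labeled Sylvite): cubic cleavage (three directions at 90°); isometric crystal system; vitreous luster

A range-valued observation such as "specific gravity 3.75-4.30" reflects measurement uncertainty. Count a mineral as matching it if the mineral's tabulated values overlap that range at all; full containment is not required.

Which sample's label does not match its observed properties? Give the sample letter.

Sample A: observations are consistent with Pyrite.
Sample B: observations are consistent with Corundum.
Sample C: Biotite has cleavage one perfect, but the record shows no observable cleavage — this label is wrong.
Sample D: observations are consistent with Sylvite.
The mislabeled specimen is C.

C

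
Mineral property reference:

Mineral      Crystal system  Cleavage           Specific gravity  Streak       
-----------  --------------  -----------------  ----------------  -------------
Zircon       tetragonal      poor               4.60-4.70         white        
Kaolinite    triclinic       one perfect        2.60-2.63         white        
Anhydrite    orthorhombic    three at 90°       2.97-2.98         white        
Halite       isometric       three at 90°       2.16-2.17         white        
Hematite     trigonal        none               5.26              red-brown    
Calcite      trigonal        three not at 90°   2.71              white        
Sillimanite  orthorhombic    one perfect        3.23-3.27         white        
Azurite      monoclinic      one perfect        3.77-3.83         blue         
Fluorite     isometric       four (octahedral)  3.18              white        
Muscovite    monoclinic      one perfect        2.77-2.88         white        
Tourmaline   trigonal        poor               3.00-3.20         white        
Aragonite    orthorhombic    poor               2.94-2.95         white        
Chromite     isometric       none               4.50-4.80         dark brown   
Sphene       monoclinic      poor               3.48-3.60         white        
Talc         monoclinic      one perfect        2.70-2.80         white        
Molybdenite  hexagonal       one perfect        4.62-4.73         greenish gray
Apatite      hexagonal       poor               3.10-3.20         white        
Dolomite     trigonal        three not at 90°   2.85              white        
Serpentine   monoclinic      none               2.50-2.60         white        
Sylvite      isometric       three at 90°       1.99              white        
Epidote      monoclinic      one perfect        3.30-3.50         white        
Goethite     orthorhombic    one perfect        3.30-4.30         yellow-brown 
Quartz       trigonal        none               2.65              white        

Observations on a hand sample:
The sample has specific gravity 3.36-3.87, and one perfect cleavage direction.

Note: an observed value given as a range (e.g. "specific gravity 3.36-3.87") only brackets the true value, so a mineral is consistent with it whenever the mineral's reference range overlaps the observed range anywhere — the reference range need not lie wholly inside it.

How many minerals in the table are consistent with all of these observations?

3

Specific gravity 3.36-3.87 — Azurite, Sphene, Epidote, Goethite remain.
One perfect cleavage direction is inconsistent with Sphene.
Remaining candidates: Azurite, Epidote, Goethite.
That is 3 minerals.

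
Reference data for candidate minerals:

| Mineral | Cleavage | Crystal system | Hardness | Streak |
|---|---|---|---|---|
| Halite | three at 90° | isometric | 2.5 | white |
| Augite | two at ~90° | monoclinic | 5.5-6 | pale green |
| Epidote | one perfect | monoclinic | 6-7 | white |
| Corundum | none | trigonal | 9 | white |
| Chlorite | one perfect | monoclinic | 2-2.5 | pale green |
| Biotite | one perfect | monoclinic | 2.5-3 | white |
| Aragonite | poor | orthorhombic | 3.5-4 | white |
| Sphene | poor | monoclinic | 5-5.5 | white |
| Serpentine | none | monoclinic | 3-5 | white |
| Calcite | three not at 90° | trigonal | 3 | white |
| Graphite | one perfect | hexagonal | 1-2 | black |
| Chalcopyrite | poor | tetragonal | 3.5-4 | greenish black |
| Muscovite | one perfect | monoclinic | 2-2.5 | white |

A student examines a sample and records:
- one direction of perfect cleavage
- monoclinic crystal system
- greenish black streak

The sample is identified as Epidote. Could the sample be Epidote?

One direction of perfect cleavage — matches Epidote (cleavage one perfect).
Monoclinic crystal system — matches Epidote (monoclinic system).
Greenish black streak — Epidote has white streak; a mismatch.
The streak observation rules out Epidote.

No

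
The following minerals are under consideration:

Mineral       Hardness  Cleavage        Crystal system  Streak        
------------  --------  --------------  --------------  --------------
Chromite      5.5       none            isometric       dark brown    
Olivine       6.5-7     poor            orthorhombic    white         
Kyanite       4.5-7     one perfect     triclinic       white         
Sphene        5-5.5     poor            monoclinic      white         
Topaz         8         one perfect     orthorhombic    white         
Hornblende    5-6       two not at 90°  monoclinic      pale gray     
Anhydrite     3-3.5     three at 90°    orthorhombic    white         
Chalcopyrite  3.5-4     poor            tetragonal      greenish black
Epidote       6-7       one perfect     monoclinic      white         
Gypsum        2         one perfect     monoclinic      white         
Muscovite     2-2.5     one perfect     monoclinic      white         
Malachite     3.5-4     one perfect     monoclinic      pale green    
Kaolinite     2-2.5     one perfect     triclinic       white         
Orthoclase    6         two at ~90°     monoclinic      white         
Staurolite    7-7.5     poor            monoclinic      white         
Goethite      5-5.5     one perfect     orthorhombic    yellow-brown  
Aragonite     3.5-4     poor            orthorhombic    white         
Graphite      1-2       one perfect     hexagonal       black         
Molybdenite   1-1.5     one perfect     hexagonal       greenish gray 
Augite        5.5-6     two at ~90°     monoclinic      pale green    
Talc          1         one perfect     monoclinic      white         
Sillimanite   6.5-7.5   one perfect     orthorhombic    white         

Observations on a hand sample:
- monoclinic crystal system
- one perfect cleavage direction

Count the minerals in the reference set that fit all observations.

5

Monoclinic crystal system: narrows the field to Sphene, Hornblende, Epidote, Gypsum, Muscovite, Malachite, Orthoclase, Staurolite, Augite, Talc.
One perfect cleavage direction rules out Sphene, Hornblende, Orthoclase, Staurolite, Augite.
The minerals that satisfy all observations are Epidote, Gypsum, Malachite, Muscovite, Talc.
That is 5 minerals.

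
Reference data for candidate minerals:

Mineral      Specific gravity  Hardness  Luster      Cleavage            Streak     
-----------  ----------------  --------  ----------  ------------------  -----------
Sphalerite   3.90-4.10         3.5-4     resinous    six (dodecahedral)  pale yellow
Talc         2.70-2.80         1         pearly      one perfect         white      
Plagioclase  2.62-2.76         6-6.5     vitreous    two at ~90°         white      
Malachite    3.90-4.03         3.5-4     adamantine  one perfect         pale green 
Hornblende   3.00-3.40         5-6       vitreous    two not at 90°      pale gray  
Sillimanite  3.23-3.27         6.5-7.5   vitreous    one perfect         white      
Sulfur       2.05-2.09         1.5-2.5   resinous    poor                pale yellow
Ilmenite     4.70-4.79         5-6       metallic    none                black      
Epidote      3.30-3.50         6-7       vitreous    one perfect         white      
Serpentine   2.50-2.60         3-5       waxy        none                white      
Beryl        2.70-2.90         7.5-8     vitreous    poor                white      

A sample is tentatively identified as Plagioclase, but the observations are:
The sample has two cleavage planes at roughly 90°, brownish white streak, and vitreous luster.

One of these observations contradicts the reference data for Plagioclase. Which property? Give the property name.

streak

Two cleavage planes at roughly 90°: Plagioclase has cleavage two at ~90° — within range.
Brownish white streak: Plagioclase has white streak — inconsistent.
Vitreous luster: Plagioclase has vitreous luster — within range.
Everything matches except the streak.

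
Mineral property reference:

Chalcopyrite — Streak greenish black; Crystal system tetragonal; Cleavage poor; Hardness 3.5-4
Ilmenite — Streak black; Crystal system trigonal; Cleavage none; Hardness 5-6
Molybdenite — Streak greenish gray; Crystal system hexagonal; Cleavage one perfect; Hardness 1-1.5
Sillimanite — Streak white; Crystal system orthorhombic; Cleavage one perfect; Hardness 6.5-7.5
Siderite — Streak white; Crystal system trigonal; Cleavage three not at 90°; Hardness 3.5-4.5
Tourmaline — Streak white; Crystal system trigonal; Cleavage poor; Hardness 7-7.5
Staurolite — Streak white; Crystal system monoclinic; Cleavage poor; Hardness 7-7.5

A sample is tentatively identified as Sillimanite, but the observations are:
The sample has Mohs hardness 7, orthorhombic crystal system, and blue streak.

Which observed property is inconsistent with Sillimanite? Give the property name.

Mohs hardness 7: Sillimanite has hardness 6.5-7.5 — within range.
Orthorhombic crystal system: Sillimanite has orthorhombic system — within range.
Blue streak: Sillimanite has white streak — does not match.
Only the streak is inconsistent.

streak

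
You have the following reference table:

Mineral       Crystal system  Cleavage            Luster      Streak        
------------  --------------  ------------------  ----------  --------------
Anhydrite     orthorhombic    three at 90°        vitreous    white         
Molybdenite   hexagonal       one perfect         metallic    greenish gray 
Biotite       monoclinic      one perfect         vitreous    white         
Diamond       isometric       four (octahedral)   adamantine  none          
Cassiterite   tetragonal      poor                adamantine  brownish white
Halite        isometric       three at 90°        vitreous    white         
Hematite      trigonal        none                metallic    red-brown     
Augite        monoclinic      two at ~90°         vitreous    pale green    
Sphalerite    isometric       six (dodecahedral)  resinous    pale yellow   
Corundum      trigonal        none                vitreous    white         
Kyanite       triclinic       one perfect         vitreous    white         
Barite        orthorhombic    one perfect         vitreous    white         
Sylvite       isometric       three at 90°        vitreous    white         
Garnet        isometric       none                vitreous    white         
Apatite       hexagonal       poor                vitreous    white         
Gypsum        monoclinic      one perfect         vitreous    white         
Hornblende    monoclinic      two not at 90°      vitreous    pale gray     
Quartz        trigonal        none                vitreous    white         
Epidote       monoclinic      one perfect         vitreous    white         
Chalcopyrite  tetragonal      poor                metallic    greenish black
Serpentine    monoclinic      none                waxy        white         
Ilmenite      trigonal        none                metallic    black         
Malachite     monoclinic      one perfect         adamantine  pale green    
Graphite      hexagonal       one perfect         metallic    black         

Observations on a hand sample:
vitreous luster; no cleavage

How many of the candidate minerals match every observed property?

Vitreous luster — Anhydrite, Biotite, Halite, Augite, Corundum, Kyanite, Barite, Sylvite, Garnet, Apatite, Gypsum, Hornblende, Quartz, Epidote remain.
No cleavage — Corundum, Garnet, Quartz remain.
The minerals that satisfy all observations are Corundum, Garnet, Quartz.
That is 3 minerals.

3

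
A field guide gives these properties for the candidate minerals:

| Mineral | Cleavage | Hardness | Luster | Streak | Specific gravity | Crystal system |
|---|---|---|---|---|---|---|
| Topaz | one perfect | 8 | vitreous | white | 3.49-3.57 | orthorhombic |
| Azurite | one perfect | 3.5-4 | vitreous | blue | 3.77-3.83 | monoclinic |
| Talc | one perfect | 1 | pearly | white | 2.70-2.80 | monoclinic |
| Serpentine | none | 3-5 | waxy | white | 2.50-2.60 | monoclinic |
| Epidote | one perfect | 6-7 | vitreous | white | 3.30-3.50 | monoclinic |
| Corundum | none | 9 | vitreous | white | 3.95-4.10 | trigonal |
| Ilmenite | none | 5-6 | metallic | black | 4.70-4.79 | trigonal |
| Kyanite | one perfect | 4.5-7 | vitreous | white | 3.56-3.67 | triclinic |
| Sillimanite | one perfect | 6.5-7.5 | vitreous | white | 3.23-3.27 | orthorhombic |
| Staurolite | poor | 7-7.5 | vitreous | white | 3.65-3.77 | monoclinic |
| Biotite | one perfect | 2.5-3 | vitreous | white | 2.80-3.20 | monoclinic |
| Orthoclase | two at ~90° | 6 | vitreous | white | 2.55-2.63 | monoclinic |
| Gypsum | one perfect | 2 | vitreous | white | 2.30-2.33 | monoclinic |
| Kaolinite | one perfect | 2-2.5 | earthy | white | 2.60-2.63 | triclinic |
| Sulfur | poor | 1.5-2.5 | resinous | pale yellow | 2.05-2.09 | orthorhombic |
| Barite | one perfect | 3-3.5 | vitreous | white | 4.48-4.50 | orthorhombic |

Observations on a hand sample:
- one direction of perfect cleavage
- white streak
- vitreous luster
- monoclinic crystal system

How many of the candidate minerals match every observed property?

One direction of perfect cleavage is inconsistent with Serpentine, Corundum, Ilmenite, Staurolite, Orthoclase, Sulfur.
White streak is inconsistent with Azurite.
Vitreous luster eliminates Talc, Kaolinite.
Monoclinic crystal system — only Epidote, Biotite, Gypsum remain.
The minerals that satisfy all observations are Biotite, Epidote, Gypsum.
That is 3 minerals.

3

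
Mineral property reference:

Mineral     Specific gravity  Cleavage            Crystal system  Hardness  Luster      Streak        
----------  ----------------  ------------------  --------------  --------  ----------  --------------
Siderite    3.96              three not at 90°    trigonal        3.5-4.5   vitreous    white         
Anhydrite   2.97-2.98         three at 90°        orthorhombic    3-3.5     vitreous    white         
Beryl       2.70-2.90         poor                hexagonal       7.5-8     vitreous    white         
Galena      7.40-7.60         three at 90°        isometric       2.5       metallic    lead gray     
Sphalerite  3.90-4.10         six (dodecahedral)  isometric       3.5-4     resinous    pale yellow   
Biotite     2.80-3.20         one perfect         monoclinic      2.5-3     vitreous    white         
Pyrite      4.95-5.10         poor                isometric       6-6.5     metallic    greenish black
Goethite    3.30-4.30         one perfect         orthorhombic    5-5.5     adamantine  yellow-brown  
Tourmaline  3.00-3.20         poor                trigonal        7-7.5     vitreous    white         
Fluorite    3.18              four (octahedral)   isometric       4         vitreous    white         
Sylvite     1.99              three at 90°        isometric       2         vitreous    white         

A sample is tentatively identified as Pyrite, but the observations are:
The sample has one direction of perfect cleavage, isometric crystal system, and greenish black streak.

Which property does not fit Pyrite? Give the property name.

cleavage

One direction of perfect cleavage: Pyrite has cleavage poor — outside the reference range.
Isometric crystal system: Pyrite has isometric system — consistent.
Greenish black streak: Pyrite has greenish black streak — consistent.
Everything matches except the cleavage.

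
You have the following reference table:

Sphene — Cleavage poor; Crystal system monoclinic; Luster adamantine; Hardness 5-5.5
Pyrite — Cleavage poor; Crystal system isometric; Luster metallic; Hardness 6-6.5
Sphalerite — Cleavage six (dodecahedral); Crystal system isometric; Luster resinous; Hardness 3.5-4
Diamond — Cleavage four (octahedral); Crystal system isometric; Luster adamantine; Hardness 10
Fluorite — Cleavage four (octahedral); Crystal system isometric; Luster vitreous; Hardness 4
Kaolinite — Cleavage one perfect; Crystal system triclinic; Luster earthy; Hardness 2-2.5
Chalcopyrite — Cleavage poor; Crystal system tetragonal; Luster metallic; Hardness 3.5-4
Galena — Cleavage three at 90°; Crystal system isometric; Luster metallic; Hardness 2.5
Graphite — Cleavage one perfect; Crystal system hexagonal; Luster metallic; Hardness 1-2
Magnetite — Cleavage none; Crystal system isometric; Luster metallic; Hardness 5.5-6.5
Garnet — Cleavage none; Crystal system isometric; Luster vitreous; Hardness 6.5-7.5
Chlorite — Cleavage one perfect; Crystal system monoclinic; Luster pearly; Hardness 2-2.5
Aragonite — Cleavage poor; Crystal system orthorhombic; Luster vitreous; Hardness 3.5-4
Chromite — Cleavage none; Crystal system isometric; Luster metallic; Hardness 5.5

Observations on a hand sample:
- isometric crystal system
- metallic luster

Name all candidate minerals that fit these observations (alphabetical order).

Isometric crystal system rules out Sphene, Kaolinite, Chalcopyrite, Graphite, Chlorite, Aragonite.
Metallic luster excludes Sphalerite, Diamond, Fluorite, Garnet.
Consistent with every observation: Chromite, Galena, Magnetite, Pyrite.

Chromite, Galena, Magnetite, Pyrite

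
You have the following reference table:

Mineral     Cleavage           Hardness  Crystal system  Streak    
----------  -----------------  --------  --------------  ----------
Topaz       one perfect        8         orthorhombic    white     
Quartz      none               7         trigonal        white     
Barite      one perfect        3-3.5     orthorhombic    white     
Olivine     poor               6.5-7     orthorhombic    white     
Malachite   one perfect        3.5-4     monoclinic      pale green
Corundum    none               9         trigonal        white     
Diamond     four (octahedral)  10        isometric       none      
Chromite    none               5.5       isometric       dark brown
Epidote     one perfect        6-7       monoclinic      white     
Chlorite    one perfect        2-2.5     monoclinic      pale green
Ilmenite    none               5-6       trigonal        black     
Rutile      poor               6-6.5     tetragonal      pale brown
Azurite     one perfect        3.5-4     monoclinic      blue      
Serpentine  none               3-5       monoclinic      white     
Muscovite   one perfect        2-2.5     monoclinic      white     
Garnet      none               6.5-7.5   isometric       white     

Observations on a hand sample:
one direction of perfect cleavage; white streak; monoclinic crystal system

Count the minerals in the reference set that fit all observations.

One direction of perfect cleavage — Topaz, Barite, Malachite, Epidote, Chlorite, Azurite, Muscovite remain.
White streak eliminates Malachite, Chlorite, Azurite.
Monoclinic crystal system rules out Topaz, Barite.
The minerals that satisfy all observations are Epidote, Muscovite.
That is 2 minerals.

2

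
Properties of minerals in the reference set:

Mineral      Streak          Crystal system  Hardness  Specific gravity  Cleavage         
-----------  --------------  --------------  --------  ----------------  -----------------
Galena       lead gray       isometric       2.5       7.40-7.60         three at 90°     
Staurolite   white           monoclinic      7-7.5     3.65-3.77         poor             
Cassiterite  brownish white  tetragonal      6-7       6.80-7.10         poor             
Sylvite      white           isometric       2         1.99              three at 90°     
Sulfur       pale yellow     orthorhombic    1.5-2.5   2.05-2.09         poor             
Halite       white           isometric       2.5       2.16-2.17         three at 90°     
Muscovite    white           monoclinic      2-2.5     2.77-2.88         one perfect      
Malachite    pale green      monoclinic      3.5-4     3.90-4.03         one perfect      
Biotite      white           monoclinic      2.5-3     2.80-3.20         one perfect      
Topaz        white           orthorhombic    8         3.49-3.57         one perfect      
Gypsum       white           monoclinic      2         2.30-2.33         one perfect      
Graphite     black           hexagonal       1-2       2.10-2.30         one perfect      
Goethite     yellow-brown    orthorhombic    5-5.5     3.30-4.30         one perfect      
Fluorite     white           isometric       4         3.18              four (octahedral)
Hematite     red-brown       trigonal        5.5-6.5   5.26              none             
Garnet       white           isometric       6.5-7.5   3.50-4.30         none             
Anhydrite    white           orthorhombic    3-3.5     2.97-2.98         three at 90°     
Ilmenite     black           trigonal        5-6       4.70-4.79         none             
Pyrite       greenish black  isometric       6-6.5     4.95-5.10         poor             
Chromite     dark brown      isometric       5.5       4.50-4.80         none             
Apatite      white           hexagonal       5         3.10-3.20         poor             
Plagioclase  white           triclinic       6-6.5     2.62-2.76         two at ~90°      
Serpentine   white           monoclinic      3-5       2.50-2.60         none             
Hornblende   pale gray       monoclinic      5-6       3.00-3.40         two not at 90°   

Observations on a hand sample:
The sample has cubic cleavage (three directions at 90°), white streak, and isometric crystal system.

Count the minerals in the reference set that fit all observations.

2

Cubic cleavage (three directions at 90°): only Galena, Sylvite, Halite, Anhydrite remain.
White streak excludes Galena.
Isometric crystal system excludes Anhydrite.
Remaining candidates: Halite, Sylvite.
That is 2 minerals.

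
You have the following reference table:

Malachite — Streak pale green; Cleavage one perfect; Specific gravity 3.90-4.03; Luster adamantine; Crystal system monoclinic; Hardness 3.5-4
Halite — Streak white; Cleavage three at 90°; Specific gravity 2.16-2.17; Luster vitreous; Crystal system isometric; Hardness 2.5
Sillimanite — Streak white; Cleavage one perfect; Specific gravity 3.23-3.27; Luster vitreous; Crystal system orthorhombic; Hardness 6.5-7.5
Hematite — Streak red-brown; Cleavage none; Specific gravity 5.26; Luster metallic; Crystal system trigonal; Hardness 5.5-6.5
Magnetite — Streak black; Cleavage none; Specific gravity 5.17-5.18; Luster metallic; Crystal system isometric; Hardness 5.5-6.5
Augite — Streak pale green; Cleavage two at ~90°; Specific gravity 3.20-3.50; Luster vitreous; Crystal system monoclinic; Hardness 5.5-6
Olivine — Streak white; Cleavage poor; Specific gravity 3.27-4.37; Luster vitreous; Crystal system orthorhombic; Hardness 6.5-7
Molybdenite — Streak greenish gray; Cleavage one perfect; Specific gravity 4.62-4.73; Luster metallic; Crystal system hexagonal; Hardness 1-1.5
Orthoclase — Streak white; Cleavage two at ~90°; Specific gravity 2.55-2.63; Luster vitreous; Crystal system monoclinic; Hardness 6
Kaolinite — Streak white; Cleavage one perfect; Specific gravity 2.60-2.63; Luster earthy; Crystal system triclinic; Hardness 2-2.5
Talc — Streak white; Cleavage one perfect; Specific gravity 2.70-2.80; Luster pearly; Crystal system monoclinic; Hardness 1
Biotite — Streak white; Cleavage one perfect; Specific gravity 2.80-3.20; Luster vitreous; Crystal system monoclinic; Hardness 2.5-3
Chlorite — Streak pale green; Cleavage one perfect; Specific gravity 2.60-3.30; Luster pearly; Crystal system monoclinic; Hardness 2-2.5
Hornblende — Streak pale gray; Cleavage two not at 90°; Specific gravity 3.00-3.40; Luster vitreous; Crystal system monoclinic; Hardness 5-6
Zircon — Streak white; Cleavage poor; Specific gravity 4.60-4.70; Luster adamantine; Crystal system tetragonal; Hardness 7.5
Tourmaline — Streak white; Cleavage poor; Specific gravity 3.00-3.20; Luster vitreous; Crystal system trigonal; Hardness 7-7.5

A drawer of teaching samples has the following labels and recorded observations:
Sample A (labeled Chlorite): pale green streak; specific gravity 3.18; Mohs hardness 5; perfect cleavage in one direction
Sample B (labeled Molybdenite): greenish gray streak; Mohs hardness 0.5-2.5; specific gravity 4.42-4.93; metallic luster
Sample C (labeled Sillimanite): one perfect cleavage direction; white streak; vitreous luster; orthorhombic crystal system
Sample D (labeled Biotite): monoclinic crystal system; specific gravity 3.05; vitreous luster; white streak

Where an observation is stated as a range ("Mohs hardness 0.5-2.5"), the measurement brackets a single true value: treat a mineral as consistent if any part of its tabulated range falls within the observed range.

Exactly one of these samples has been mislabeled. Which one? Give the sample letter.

A

Sample A: Chlorite has hardness 2-2.5, but the record shows Mohs hardness 5 — this label is wrong.
Sample B: nothing contradicts Molybdenite.
Sample C: nothing contradicts Sillimanite.
Sample D: nothing contradicts Biotite.
Sample A is the mislabeled one.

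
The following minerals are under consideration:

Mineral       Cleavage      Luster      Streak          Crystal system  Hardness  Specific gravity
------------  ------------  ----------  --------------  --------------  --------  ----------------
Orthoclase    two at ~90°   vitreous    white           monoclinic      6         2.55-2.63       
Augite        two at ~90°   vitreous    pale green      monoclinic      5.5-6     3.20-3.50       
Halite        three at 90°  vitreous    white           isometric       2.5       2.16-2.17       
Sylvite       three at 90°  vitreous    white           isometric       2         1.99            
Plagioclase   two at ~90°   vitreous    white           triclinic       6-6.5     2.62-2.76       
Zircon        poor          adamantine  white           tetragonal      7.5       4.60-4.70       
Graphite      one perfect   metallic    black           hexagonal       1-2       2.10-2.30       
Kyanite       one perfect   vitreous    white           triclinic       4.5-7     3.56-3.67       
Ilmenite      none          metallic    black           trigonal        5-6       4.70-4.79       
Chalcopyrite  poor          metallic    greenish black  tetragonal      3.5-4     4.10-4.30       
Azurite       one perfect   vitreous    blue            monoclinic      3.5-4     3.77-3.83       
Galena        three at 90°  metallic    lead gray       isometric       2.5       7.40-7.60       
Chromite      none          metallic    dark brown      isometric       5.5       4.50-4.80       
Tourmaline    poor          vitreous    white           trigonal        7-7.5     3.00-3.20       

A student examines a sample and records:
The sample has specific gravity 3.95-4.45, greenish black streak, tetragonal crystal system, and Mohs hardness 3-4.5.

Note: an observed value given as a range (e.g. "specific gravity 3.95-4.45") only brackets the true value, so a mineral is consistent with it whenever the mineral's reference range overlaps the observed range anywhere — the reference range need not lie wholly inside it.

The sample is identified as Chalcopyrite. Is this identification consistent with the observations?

Yes

Specific gravity 3.95-4.45 — matches Chalcopyrite (SG 4.10-4.30).
Greenish black streak — matches Chalcopyrite (greenish black streak).
Tetragonal crystal system — matches Chalcopyrite (tetragonal system).
Mohs hardness 3-4.5 — matches Chalcopyrite (hardness 3.5-4).
All observations are consistent with the tabulated values for Chalcopyrite.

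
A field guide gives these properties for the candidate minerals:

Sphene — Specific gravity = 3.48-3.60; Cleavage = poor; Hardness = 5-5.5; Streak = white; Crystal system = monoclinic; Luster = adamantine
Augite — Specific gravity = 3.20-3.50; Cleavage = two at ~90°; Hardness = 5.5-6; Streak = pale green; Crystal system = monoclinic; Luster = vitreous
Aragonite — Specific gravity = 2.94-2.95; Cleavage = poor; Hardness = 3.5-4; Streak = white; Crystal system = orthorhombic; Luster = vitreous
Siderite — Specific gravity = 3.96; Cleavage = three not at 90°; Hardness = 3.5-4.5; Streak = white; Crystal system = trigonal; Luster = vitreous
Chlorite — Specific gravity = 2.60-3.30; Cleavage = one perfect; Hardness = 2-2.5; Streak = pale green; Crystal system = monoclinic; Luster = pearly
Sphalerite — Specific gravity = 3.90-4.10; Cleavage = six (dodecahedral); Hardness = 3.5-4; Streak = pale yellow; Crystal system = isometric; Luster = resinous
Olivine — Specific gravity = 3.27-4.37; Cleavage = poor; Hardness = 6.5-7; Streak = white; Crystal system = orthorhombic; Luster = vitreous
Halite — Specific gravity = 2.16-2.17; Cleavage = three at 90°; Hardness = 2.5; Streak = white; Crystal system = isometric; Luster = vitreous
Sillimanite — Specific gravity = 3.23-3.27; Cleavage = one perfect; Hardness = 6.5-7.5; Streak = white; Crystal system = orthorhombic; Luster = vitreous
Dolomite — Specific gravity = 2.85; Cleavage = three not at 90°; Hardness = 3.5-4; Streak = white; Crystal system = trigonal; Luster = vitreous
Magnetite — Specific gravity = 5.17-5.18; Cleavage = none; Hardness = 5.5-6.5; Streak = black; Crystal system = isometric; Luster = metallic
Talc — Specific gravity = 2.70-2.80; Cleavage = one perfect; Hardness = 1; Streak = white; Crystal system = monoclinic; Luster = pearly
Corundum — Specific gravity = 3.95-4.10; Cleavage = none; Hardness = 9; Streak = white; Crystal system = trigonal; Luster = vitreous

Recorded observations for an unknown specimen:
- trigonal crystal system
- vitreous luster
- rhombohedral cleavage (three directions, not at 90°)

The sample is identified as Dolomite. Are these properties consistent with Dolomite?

Yes

Trigonal crystal system — agrees with Dolomite (trigonal system).
Vitreous luster — agrees with Dolomite (vitreous luster).
Rhombohedral cleavage (three directions, not at 90°) — agrees with Dolomite (cleavage three not at 90°).
All observations are consistent with the tabulated values for Dolomite.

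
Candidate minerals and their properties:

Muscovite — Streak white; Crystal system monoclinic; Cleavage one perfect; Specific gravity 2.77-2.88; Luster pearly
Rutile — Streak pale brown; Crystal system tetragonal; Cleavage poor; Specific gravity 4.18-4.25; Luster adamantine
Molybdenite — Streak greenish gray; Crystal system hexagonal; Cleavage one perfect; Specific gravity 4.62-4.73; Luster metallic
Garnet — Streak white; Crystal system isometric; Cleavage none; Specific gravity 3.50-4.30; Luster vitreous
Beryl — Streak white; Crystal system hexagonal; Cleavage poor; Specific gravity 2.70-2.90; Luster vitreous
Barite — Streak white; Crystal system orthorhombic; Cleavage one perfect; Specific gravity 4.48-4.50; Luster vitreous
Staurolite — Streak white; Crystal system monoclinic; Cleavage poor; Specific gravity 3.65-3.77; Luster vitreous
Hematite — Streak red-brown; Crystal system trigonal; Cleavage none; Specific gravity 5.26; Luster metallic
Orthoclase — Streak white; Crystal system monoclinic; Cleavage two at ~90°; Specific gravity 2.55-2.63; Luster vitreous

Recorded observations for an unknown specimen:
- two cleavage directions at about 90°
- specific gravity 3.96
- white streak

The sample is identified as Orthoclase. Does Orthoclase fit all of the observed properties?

Inconsistent

Two cleavage directions at about 90° — consistent with Orthoclase (cleavage two at ~90°).
Specific gravity 3.96 — Orthoclase has SG 2.55-2.63; inconsistent.
White streak — consistent with Orthoclase (white streak).
Specific gravity alone is enough to reject Orthoclase.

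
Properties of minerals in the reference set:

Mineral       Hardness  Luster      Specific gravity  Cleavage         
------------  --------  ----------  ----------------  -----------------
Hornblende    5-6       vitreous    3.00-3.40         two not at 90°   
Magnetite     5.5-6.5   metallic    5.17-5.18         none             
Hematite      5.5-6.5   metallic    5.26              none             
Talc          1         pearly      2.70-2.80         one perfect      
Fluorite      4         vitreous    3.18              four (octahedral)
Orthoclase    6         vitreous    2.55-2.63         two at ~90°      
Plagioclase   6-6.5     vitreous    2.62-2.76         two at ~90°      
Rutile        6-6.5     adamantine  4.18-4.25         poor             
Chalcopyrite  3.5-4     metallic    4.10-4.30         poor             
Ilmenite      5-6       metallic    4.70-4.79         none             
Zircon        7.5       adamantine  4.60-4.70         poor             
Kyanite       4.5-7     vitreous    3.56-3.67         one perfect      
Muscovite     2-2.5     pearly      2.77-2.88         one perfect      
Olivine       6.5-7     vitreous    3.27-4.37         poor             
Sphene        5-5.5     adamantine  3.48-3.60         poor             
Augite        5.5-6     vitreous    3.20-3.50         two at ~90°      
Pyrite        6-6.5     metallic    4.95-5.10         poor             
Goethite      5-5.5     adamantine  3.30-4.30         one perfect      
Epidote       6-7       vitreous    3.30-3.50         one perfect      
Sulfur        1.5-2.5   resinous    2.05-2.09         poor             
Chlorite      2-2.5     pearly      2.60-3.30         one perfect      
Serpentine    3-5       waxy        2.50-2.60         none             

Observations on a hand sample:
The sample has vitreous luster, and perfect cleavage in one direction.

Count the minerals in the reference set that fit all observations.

Vitreous luster: Hornblende, Fluorite, Orthoclase, Plagioclase, Kyanite, Olivine, Augite, Epidote remain.
Perfect cleavage in one direction: Kyanite, Epidote remain.
Remaining candidates: Epidote, Kyanite.
That is 2 minerals.

2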